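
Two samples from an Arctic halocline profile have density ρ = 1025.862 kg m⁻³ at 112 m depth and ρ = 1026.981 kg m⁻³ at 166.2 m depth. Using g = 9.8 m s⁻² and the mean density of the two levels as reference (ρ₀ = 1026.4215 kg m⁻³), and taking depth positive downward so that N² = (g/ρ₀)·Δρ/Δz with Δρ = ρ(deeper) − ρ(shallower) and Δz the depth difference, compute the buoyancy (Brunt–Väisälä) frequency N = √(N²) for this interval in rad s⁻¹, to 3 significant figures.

Δρ = 1026.981 − 1025.862 = 1.119 kg m⁻³ over Δz = 166.2 − 112 = 54.2 m.
N² = (9.8/1026.4215) × (1.119/54.2) = 1.9712 × 10⁻⁴ s⁻².
N = √(1.9712 × 10⁻⁴) = 0.014040 rad s⁻¹ ≈ 0.0140 rad s⁻¹.

0.0140 rad s⁻¹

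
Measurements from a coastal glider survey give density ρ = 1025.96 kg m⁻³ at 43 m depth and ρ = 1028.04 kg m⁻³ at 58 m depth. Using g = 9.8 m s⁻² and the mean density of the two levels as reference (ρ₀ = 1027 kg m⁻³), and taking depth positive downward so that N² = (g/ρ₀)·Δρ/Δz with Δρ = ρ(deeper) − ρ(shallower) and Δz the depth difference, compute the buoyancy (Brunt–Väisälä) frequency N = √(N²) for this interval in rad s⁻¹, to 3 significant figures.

Δρ = 1028.04 − 1025.96 = 2.08 kg m⁻³ over Δz = 58 − 43 = 15 m.
N² = (9.8/1027) × (2.08/15) = 1.3232 × 10⁻³ s⁻².
N = √(1.3232 × 10⁻³) = 0.036376 rad s⁻¹ ≈ 0.0364 rad s⁻¹.

0.0364 rad s⁻¹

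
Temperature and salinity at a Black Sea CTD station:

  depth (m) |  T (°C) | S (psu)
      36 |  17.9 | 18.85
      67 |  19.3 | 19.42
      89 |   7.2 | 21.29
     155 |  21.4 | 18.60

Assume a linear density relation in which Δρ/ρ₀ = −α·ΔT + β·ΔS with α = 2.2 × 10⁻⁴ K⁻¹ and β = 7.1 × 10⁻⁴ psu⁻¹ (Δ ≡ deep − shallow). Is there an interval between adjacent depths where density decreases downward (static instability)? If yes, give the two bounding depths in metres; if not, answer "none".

Evaluate Δρ/ρ₀ = −αΔT + βΔS across each adjacent pair:
  36–67 m: −αΔT+βΔS = −(2.2 × 10⁻⁴)(+1.4)+(7.1 × 10⁻⁴)(+0.57) = 9.7 × 10⁻⁵ → stable
  67–89 m: −αΔT+βΔS = −(2.2 × 10⁻⁴)(-12.1)+(7.1 × 10⁻⁴)(+1.87) = 4.0 × 10⁻³ → stable
  89–155 m: −αΔT+βΔS = −(2.2 × 10⁻⁴)(+14.2)+(7.1 × 10⁻⁴)(-2.69) = -5.0 × 10⁻³ → UNSTABLE
The 89–155 m interval has Δρ < 0: lighter water underlies denser water.

89–155 m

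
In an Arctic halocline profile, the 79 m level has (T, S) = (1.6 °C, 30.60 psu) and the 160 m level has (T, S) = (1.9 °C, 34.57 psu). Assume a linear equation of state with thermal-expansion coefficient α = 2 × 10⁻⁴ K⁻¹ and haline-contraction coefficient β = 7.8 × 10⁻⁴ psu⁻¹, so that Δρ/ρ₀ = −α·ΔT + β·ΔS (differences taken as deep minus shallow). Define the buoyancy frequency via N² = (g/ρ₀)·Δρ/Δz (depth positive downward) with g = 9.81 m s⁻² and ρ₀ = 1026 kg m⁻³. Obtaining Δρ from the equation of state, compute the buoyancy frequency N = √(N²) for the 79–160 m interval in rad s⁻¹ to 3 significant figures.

0.0192 rad s⁻¹

ΔT = +0.3 K, ΔS = +3.97 psu (deep − shallow).
Δρ/ρ₀ = −αΔT + βΔS = -6.00 × 10⁻⁵ + 3.0966 × 10⁻³ = 3.0366 × 10⁻³, so Δρ ≈ 3.116 kg m⁻³.
N² = (g/ρ₀)·Δρ/Δz = g·(Δρ/ρ₀)/Δz = 9.81 × 3.0366 × 10⁻³ / 81 = 3.6777 × 10⁻⁴ s⁻².
N = √(3.6777 × 10⁻⁴) = 0.019177 rad s⁻¹ ≈ 0.0192 rad s⁻¹.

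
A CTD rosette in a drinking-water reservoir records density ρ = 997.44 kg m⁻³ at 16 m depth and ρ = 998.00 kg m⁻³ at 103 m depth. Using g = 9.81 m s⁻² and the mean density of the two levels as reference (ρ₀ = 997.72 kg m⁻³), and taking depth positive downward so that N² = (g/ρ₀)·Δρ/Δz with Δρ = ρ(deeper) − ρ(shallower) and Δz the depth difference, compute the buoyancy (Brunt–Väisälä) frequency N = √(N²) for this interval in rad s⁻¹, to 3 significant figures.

Δρ = 998.00 − 997.44 = 0.56 kg m⁻³ over Δz = 103 − 16 = 87 m.
N² = (9.81/997.72) × (0.56/87) = 6.3289 × 10⁻⁵ s⁻².
N = √(6.3289 × 10⁻⁵) = 7.9554 × 10⁻³ rad s⁻¹ ≈ 7.96 × 10⁻³ rad s⁻¹.

7.96 × 10⁻³ rad s⁻¹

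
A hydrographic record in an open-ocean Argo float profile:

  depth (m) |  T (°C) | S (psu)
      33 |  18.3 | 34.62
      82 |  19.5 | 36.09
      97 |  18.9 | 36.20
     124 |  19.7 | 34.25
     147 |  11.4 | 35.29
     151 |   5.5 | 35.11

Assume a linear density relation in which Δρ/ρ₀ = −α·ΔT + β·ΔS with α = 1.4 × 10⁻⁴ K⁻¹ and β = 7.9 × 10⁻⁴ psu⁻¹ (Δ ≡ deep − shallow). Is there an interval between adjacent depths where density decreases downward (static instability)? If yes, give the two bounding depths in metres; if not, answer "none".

97–124 m

Evaluate Δρ/ρ₀ = −αΔT + βΔS across each adjacent pair:
  33–82 m: −αΔT+βΔS = −(1.4 × 10⁻⁴)(+1.2)+(7.9 × 10⁻⁴)(+1.47) = 9.9 × 10⁻⁴ → stable
  82–97 m: −αΔT+βΔS = −(1.4 × 10⁻⁴)(-0.6)+(7.9 × 10⁻⁴)(+0.11) = 1.7 × 10⁻⁴ → stable
  97–124 m: −αΔT+βΔS = −(1.4 × 10⁻⁴)(+0.8)+(7.9 × 10⁻⁴)(-1.95) = -1.7 × 10⁻³ → UNSTABLE
  124–147 m: −αΔT+βΔS = −(1.4 × 10⁻⁴)(-8.3)+(7.9 × 10⁻⁴)(+1.04) = 2.0 × 10⁻³ → stable
  147–151 m: −αΔT+βΔS = −(1.4 × 10⁻⁴)(-5.9)+(7.9 × 10⁻⁴)(-0.18) = 6.8 × 10⁻⁴ → stable
The 97–124 m interval has Δρ < 0: lighter water underlies denser water.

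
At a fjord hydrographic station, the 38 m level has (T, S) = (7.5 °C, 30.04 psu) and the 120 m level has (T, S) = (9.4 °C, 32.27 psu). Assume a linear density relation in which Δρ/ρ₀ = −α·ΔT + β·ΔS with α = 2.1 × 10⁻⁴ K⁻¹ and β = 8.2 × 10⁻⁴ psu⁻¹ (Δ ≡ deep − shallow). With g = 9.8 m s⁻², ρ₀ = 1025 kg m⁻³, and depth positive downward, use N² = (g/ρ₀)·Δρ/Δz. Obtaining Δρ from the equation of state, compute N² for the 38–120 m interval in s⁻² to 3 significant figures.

ΔT = +1.9 K, ΔS = +2.23 psu (deep − shallow).
Δρ/ρ₀ = −αΔT + βΔS = -3.99 × 10⁻⁴ + 1.8286 × 10⁻³ = 1.4296 × 10⁻³, so Δρ ≈ 1.465 kg m⁻³.
N² = (g/ρ₀)·Δρ/Δz = g·(Δρ/ρ₀)/Δz = 9.8 × 1.4296 × 10⁻³ / 82 = 1.7085 × 10⁻⁴ s⁻² ≈ 1.71 × 10⁻⁴ s⁻².

1.71 × 10⁻⁴ s⁻²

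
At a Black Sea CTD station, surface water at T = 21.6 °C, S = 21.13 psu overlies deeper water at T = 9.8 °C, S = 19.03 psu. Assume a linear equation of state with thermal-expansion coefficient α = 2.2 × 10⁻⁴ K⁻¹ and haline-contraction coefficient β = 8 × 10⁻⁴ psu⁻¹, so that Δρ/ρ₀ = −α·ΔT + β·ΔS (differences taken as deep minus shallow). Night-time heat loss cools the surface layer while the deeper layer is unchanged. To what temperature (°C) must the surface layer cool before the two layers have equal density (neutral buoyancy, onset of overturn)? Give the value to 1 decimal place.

17.4 °C

Neutral buoyancy requires Δρ = 0, i.e. −α(T_deep − T_surf′) + β(S_deep − S_surf) = 0.
T_surf′ = T_deep − (β/α)·ΔS = 9.8 − (8 × 10⁻⁴/2.2 × 10⁻⁴)·(-2.10) = 17.436 °C.
Cooling required: 21.6 − (17.436) = 4.164 °C.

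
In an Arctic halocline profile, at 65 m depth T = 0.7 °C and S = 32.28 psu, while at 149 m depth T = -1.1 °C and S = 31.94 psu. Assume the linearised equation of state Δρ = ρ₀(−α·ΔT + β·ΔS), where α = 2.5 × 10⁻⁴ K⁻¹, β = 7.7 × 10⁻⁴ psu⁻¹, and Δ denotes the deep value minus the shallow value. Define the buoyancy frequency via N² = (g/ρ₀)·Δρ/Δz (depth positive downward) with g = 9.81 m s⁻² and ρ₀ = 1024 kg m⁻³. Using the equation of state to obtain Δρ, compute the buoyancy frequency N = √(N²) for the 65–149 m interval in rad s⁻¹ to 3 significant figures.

4.69 × 10⁻³ rad s⁻¹

ΔT = -1.8 K, ΔS = -0.34 psu (deep − shallow).
Δρ/ρ₀ = −αΔT + βΔS = 4.50 × 10⁻⁴ − 2.618 × 10⁻⁴ = 1.882 × 10⁻⁴, so Δρ ≈ 0.1927 kg m⁻³.
N² = (g/ρ₀)·Δρ/Δz = g·(Δρ/ρ₀)/Δz = 9.81 × 1.882 × 10⁻⁴ / 84 = 2.1979 × 10⁻⁵ s⁻².
N = √(2.1979 × 10⁻⁵) = 4.6882 × 10⁻³ rad s⁻¹ ≈ 4.69 × 10⁻³ rad s⁻¹.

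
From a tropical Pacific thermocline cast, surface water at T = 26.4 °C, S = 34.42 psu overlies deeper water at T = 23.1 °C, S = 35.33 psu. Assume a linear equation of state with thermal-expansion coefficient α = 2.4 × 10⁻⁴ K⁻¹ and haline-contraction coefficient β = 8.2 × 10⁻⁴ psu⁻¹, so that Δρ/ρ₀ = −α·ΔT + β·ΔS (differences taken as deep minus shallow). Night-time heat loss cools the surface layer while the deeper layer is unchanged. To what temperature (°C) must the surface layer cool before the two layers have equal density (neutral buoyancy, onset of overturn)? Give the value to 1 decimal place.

20.0 °C

Neutral buoyancy requires Δρ = 0, i.e. −α(T_deep − T_surf′) + β(S_deep − S_surf) = 0.
T_surf′ = T_deep − (β/α)·ΔS = 23.1 − (8.2 × 10⁻⁴/2.4 × 10⁻⁴)·(+0.91) = 19.991 °C.
Cooling required: 26.4 − (19.991) = 6.409 °C.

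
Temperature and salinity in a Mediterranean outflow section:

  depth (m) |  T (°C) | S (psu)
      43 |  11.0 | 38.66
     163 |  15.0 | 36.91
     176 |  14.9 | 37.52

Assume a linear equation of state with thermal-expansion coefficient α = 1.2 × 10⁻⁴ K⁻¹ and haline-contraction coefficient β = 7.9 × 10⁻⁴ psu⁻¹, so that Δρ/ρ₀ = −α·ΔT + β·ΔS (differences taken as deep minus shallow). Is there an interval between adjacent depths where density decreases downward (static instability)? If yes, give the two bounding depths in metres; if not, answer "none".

Evaluate Δρ/ρ₀ = −αΔT + βΔS across each adjacent pair:
  43–163 m: −αΔT+βΔS = −(1.2 × 10⁻⁴)(+4.0)+(7.9 × 10⁻⁴)(-1.75) = -1.9 × 10⁻³ → UNSTABLE
  163–176 m: −αΔT+βΔS = −(1.2 × 10⁻⁴)(-0.1)+(7.9 × 10⁻⁴)(+0.61) = 4.9 × 10⁻⁴ → stable
The 43–163 m interval has Δρ < 0: lighter water underlies denser water.

43–163 m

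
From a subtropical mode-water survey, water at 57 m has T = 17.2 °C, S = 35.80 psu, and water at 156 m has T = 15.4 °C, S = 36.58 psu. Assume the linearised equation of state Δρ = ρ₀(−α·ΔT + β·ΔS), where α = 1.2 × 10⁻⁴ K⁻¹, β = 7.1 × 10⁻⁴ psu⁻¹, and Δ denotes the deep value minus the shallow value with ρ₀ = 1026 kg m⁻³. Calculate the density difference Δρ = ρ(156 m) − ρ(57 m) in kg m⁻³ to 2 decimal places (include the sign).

ΔT = -1.8 K, ΔS = +0.78 psu (deep − shallow).
Δρ/ρ₀ = −(1.2 × 10⁻⁴)(-1.8) + (7.1 × 10⁻⁴)(+0.78) = 7.698 × 10⁻⁴.
Δρ = 1026 × (7.698 × 10⁻⁴) = +0.79 kg m⁻³.
Positive Δρ: denser below, stable.

+0.79 kg m⁻³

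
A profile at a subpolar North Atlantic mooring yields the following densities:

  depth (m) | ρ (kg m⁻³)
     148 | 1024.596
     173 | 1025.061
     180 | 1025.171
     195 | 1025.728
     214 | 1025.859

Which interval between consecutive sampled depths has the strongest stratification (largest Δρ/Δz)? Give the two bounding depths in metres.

Compute the density gradient over each adjacent pair:
  148–173 m: Δρ/Δz = 0.465/25 = 0.019 kg m⁻⁴
  173–180 m: Δρ/Δz = 0.110/7 = 0.016 kg m⁻⁴
  180–195 m: Δρ/Δz = 0.557/15 = 0.037 kg m⁻⁴
  195–214 m: Δρ/Δz = 0.131/19 = 6.9 × 10⁻³ kg m⁻⁴
The largest gradient is in the 180–195 m interval — the pycnocline.

180–195 m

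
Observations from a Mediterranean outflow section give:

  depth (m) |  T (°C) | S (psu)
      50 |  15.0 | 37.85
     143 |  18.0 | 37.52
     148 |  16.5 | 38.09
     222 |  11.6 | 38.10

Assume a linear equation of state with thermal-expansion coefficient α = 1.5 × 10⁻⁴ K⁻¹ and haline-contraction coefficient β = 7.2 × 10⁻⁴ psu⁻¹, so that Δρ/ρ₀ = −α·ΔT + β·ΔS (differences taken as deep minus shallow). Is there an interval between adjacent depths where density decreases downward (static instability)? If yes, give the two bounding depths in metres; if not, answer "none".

50–143 m

Evaluate Δρ/ρ₀ = −αΔT + βΔS across each adjacent pair:
  50–143 m: −αΔT+βΔS = −(1.5 × 10⁻⁴)(+3.0)+(7.2 × 10⁻⁴)(-0.33) = -6.9 × 10⁻⁴ → UNSTABLE
  143–148 m: −αΔT+βΔS = −(1.5 × 10⁻⁴)(-1.5)+(7.2 × 10⁻⁴)(+0.57) = 6.4 × 10⁻⁴ → stable
  148–222 m: −αΔT+βΔS = −(1.5 × 10⁻⁴)(-4.9)+(7.2 × 10⁻⁴)(+0.01) = 7.4 × 10⁻⁴ → stable
The 50–143 m interval has Δρ < 0: lighter water underlies denser water.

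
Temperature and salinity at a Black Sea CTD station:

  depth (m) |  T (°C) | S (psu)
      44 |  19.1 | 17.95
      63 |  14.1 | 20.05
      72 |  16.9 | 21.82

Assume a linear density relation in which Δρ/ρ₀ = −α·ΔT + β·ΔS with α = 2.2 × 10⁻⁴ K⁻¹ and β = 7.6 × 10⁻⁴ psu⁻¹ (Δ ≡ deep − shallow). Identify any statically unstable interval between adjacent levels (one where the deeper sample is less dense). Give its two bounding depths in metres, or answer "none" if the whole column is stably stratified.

Evaluate Δρ/ρ₀ = −αΔT + βΔS across each adjacent pair:
  44–63 m: −αΔT+βΔS = −(2.2 × 10⁻⁴)(-5.0)+(7.6 × 10⁻⁴)(+2.10) = 2.7 × 10⁻³ → stable
  63–72 m: −αΔT+βΔS = −(2.2 × 10⁻⁴)(+2.8)+(7.6 × 10⁻⁴)(+1.77) = 7.3 × 10⁻⁴ → stable
Every interval has Δρ > 0: the column is stably stratified throughout.

none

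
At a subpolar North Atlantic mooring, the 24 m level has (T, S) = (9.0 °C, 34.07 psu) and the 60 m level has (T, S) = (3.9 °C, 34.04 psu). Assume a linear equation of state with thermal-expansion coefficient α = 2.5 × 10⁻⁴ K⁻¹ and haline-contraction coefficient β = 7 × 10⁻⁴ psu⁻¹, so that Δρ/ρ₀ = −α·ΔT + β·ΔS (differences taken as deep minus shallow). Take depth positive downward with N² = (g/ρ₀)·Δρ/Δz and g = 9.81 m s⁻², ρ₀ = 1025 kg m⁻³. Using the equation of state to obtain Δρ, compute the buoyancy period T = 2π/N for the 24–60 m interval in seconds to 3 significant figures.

340 s

ΔT = -5.1 K, ΔS = -0.03 psu (deep − shallow).
Δρ/ρ₀ = −αΔT + βΔS = 1.275 × 10⁻³ − 2.10 × 10⁻⁵ = 1.254 × 10⁻³, so Δρ ≈ 1.285 kg m⁻³.
N² = (g/ρ₀)·Δρ/Δz = g·(Δρ/ρ₀)/Δz = 9.81 × 1.254 × 10⁻³ / 36 = 3.4172 × 10⁻⁴ s⁻².
N = √(3.4172 × 10⁻⁴) = 0.018486 rad s⁻¹ → T = 2π/N = 339.89 s ≈ 340 s.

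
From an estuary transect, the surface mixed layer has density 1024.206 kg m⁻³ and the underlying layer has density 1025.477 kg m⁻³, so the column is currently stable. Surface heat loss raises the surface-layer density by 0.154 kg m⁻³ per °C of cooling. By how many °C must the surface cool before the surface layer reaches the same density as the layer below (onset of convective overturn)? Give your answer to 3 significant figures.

Density deficit of the surface layer: 1025.477 − 1024.206 = 1.271 kg m⁻³.
Required change = 1.271 / 0.154 = 8.25 °C.

8.25 °C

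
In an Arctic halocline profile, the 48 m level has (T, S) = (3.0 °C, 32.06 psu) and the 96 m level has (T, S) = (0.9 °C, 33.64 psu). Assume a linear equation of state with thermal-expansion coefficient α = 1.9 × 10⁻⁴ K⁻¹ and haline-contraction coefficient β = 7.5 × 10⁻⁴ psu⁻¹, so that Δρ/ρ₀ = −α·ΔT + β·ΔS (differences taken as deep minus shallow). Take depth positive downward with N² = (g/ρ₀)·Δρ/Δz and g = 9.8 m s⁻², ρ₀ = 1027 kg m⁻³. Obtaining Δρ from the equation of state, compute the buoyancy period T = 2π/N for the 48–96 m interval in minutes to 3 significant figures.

5.82 min

ΔT = -2.1 K, ΔS = +1.58 psu (deep − shallow).
Δρ/ρ₀ = −αΔT + βΔS = 3.99 × 10⁻⁴ + 1.185 × 10⁻³ = 1.584 × 10⁻³, so Δρ ≈ 1.627 kg m⁻³.
N² = (g/ρ₀)·Δρ/Δz = g·(Δρ/ρ₀)/Δz = 9.8 × 1.584 × 10⁻³ / 48 = 3.2340 × 10⁻⁴ s⁻².
N = √(3.2340 × 10⁻⁴) = 0.017983 rad s⁻¹ → T = 2π/N = 349.40 s = 5.8233 min ≈ 5.82 min.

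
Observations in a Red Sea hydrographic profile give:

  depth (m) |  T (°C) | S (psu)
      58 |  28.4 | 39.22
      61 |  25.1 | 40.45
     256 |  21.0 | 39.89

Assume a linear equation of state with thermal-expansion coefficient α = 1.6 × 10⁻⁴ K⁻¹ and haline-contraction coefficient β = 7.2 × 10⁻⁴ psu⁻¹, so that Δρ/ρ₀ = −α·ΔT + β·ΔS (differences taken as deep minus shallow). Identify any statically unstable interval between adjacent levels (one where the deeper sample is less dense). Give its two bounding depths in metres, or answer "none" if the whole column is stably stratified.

none

Evaluate Δρ/ρ₀ = −αΔT + βΔS across each adjacent pair:
  58–61 m: −αΔT+βΔS = −(1.6 × 10⁻⁴)(-3.3)+(7.2 × 10⁻⁴)(+1.23) = 1.4 × 10⁻³ → stable
  61–256 m: −αΔT+βΔS = −(1.6 × 10⁻⁴)(-4.1)+(7.2 × 10⁻⁴)(-0.56) = 2.5 × 10⁻⁴ → stable
Every interval has Δρ > 0: the column is stably stratified throughout.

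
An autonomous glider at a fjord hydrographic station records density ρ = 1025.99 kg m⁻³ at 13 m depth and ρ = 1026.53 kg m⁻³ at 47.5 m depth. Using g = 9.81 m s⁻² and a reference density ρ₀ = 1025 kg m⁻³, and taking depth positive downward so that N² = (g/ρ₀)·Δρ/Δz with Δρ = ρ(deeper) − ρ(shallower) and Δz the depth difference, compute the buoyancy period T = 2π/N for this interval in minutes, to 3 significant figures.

Δρ = 1026.53 − 1025.99 = 0.54 kg m⁻³ over Δz = 47.5 − 13 = 34.5 m.
N² = (9.81/1025) × (0.54/34.5) = 1.4980 × 10⁻⁴ s⁻².
N = √(1.4980 × 10⁻⁴) = 0.012239 rad s⁻¹, so T = 2π/N = 513.37 s = 8.5562 min ≈ 8.56 min.

8.56 min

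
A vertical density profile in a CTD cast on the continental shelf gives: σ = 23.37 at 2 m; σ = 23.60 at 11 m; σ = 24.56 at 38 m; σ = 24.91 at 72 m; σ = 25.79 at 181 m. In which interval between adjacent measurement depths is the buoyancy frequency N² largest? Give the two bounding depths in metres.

Compute the density gradient over each adjacent pair:
  2–11 m: Δρ/Δz = 0.23/9 = 0.026 kg m⁻⁴
  11–38 m: Δρ/Δz = 0.96/27 = 0.036 kg m⁻⁴
  38–72 m: Δρ/Δz = 0.35/34 = 0.010 kg m⁻⁴
  72–181 m: Δρ/Δz = 0.88/109 = 8.1 × 10⁻³ kg m⁻⁴
The largest gradient is in the 11–38 m interval — the pycnocline.

11–38 m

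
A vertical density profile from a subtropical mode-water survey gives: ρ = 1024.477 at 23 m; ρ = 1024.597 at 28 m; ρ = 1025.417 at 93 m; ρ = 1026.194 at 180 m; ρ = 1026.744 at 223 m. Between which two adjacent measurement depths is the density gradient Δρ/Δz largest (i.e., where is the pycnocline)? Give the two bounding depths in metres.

23–28 m

Compute the density gradient over each adjacent pair:
  23–28 m: Δρ/Δz = 0.120/5 = 0.024 kg m⁻⁴
  28–93 m: Δρ/Δz = 0.820/65 = 0.013 kg m⁻⁴
  93–180 m: Δρ/Δz = 0.777/87 = 8.9 × 10⁻³ kg m⁻⁴
  180–223 m: Δρ/Δz = 0.550/43 = 0.013 kg m⁻⁴
The largest gradient is in the 23–28 m interval — the pycnocline.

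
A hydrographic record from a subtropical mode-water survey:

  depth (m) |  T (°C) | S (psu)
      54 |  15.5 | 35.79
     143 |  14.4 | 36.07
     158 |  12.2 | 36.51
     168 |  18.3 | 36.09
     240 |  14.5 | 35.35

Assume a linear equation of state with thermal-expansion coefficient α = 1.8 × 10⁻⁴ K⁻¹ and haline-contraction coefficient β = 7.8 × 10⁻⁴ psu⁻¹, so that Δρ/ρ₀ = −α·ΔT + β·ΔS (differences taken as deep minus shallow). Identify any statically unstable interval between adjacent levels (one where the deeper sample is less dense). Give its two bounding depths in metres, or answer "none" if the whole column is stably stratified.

Evaluate Δρ/ρ₀ = −αΔT + βΔS across each adjacent pair:
  54–143 m: −αΔT+βΔS = −(1.8 × 10⁻⁴)(-1.1)+(7.8 × 10⁻⁴)(+0.28) = 4.2 × 10⁻⁴ → stable
  143–158 m: −αΔT+βΔS = −(1.8 × 10⁻⁴)(-2.2)+(7.8 × 10⁻⁴)(+0.44) = 7.4 × 10⁻⁴ → stable
  158–168 m: −αΔT+βΔS = −(1.8 × 10⁻⁴)(+6.1)+(7.8 × 10⁻⁴)(-0.42) = -1.4 × 10⁻³ → UNSTABLE
  168–240 m: −αΔT+βΔS = −(1.8 × 10⁻⁴)(-3.8)+(7.8 × 10⁻⁴)(-0.74) = 1.1 × 10⁻⁴ → stable
The 158–168 m interval has Δρ < 0: lighter water underlies denser water.

158–168 m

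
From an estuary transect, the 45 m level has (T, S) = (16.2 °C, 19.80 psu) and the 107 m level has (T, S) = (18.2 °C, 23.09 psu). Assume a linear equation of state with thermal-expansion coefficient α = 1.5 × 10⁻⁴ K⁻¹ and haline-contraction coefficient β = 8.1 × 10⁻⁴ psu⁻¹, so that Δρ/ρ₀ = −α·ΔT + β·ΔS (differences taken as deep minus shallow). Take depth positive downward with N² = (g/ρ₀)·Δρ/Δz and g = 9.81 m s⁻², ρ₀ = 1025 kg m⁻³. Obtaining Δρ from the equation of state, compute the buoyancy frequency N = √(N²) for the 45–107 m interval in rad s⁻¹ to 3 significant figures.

ΔT = +2.0 K, ΔS = +3.29 psu (deep − shallow).
Δρ/ρ₀ = −αΔT + βΔS = -3.00 × 10⁻⁴ + 2.6649 × 10⁻³ = 2.3649 × 10⁻³, so Δρ ≈ 2.424 kg m⁻³.
N² = (g/ρ₀)·Δρ/Δz = g·(Δρ/ρ₀)/Δz = 9.81 × 2.3649 × 10⁻³ / 62 = 3.7419 × 10⁻⁴ s⁻².
N = √(3.7419 × 10⁻⁴) = 0.019344 rad s⁻¹ ≈ 0.0193 rad s⁻¹.

0.0193 rad s⁻¹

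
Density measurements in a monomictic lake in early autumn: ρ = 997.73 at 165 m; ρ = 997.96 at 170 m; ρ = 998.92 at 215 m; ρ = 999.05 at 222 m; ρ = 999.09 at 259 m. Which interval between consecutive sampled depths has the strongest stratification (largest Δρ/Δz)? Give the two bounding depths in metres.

165–170 m

Compute the density gradient over each adjacent pair:
  165–170 m: Δρ/Δz = 0.23/5 = 0.046 kg m⁻⁴
  170–215 m: Δρ/Δz = 0.96/45 = 0.021 kg m⁻⁴
  215–222 m: Δρ/Δz = 0.13/7 = 0.019 kg m⁻⁴
  222–259 m: Δρ/Δz = 0.04/37 = 1.1 × 10⁻³ kg m⁻⁴
The largest gradient is in the 165–170 m interval — the pycnocline.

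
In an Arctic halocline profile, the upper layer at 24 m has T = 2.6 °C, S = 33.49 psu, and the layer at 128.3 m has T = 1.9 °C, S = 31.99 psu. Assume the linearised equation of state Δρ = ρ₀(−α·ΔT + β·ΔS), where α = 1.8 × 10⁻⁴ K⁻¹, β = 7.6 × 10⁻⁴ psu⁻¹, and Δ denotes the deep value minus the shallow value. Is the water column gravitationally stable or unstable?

ΔT = 1.9 − 2.6 = -0.7 K and ΔS = 31.99 − 33.49 = -1.50 psu (deep − shallow).
−αΔT = 1.26 × 10⁻⁴; βΔS = -1.14 × 10⁻³; sum Δρ/ρ₀ = -1.014 × 10⁻³.
Δρ/ρ₀ < 0, so Δρ < 0: deeper water is lighter → statically unstable; the column would overturn.

unstable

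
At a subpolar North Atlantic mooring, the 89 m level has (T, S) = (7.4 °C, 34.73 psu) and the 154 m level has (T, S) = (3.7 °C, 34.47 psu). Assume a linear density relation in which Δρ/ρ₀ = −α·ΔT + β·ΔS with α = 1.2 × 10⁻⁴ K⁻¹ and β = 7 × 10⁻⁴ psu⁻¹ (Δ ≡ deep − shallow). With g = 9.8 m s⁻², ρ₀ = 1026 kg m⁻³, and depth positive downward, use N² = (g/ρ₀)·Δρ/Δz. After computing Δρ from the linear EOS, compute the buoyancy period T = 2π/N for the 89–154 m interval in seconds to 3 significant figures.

1.00 × 10³ s

ΔT = -3.7 K, ΔS = -0.26 psu (deep − shallow).
Δρ/ρ₀ = −αΔT + βΔS = 4.44 × 10⁻⁴ − 1.82 × 10⁻⁴ = 2.62 × 10⁻⁴, so Δρ ≈ 0.2688 kg m⁻³.
N² = (g/ρ₀)·Δρ/Δz = g·(Δρ/ρ₀)/Δz = 9.8 × 2.62 × 10⁻⁴ / 65 = 3.9502 × 10⁻⁵ s⁻².
N = √(3.9502 × 10⁻⁵) = 6.2851 × 10⁻³ rad s⁻¹ → T = 2π/N = 999.70 s ≈ 1.00 × 10³ s.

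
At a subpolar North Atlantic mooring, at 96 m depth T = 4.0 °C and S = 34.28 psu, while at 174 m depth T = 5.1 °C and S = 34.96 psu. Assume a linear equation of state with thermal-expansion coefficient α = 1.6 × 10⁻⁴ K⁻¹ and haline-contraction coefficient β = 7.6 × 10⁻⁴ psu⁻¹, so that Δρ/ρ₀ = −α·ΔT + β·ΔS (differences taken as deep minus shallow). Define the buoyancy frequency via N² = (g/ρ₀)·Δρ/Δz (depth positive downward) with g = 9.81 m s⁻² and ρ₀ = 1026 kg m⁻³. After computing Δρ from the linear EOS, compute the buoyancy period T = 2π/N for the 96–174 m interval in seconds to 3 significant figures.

960 s

ΔT = +1.1 K, ΔS = +0.68 psu (deep − shallow).
Δρ/ρ₀ = −αΔT + βΔS = -1.76 × 10⁻⁴ + 5.168 × 10⁻⁴ = 3.408 × 10⁻⁴, so Δρ ≈ 0.3497 kg m⁻³.
N² = (g/ρ₀)·Δρ/Δz = g·(Δρ/ρ₀)/Δz = 9.81 × 3.408 × 10⁻⁴ / 78 = 4.2862 × 10⁻⁵ s⁻².
N = √(4.2862 × 10⁻⁵) = 6.5469 × 10⁻³ rad s⁻¹ → T = 2π/N = 959.72 s ≈ 960 s.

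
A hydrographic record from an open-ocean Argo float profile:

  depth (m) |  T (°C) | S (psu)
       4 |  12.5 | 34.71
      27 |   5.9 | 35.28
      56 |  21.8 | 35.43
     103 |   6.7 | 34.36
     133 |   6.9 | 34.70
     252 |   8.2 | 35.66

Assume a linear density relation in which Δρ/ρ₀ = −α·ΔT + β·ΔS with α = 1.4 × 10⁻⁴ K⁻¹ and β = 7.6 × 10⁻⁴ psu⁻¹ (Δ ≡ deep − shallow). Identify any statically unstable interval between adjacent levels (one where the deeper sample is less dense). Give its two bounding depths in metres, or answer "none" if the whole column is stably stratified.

27–56 m

Evaluate Δρ/ρ₀ = −αΔT + βΔS across each adjacent pair:
  4–27 m: −αΔT+βΔS = −(1.4 × 10⁻⁴)(-6.6)+(7.6 × 10⁻⁴)(+0.57) = 1.4 × 10⁻³ → stable
  27–56 m: −αΔT+βΔS = −(1.4 × 10⁻⁴)(+15.9)+(7.6 × 10⁻⁴)(+0.15) = -2.1 × 10⁻³ → UNSTABLE
  56–103 m: −αΔT+βΔS = −(1.4 × 10⁻⁴)(-15.1)+(7.6 × 10⁻⁴)(-1.07) = 1.3 × 10⁻³ → stable
  103–133 m: −αΔT+βΔS = −(1.4 × 10⁻⁴)(+0.2)+(7.6 × 10⁻⁴)(+0.34) = 2.3 × 10⁻⁴ → stable
  133–252 m: −αΔT+βΔS = −(1.4 × 10⁻⁴)(+1.3)+(7.6 × 10⁻⁴)(+0.96) = 5.5 × 10⁻⁴ → stable
The 27–56 m interval has Δρ < 0: lighter water underlies denser water.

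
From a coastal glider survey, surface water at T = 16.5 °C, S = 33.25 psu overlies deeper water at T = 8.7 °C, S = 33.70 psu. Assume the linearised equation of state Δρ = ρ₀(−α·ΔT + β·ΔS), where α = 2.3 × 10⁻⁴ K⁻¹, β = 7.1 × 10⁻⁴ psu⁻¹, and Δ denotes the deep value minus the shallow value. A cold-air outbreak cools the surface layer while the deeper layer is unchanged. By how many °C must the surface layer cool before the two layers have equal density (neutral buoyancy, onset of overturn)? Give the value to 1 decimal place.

9.2 °C

Neutral buoyancy requires Δρ = 0, i.e. −α(T_deep − T_surf′) + β(S_deep − S_surf) = 0.
T_surf′ = T_deep − (β/α)·ΔS = 8.7 − (7.1 × 10⁻⁴/2.3 × 10⁻⁴)·(+0.45) = 7.311 °C.
Cooling required: 16.5 − (7.311) = 9.189 °C.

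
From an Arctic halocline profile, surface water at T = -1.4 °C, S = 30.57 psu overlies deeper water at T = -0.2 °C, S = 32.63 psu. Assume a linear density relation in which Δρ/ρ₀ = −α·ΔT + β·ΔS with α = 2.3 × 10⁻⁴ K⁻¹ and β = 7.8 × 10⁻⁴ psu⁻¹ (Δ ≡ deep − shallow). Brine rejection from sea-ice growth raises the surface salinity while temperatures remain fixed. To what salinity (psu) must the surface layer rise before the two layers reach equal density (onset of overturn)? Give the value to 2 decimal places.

Neutral buoyancy requires −α(T_deep − T_surf) + β(S_deep − S_surf′) = 0.
S_surf′ = S_deep − (α/β)·ΔT = 32.63 − (2.3 × 10⁻⁴/7.8 × 10⁻⁴)·(+1.2) = 32.2762 psu.
Increase required: 32.2762 − 30.57 = 1.7062 psu.

32.28 psu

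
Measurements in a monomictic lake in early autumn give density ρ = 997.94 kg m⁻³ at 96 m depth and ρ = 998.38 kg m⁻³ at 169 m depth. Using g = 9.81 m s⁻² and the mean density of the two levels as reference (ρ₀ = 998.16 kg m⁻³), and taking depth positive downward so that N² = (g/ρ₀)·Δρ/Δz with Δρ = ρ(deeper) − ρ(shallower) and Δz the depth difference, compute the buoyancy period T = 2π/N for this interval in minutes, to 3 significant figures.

13.6 min

Δρ = 998.38 − 997.94 = 0.44 kg m⁻³ over Δz = 169 − 96 = 73 m.
N² = (9.81/998.16) × (0.44/73) = 5.9238 × 10⁻⁵ s⁻².
N = √(5.9238 × 10⁻⁵) = 7.6966 × 10⁻³ rad s⁻¹, so T = 2π/N = 816.36 s = 13.606 min ≈ 13.6 min.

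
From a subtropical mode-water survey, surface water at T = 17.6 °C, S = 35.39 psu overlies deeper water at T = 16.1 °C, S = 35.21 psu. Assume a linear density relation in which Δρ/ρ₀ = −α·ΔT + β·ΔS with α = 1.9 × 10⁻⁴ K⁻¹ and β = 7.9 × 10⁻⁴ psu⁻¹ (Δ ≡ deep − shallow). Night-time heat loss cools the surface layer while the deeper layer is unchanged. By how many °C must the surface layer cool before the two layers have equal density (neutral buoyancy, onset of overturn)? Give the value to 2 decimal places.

0.75 °C

Neutral buoyancy requires Δρ = 0, i.e. −α(T_deep − T_surf′) + β(S_deep − S_surf) = 0.
T_surf′ = T_deep − (β/α)·ΔS = 16.1 − (7.9 × 10⁻⁴/1.9 × 10⁻⁴)·(-0.18) = 16.8484 °C.
Cooling required: 17.6 − (16.8484) = 0.7516 °C.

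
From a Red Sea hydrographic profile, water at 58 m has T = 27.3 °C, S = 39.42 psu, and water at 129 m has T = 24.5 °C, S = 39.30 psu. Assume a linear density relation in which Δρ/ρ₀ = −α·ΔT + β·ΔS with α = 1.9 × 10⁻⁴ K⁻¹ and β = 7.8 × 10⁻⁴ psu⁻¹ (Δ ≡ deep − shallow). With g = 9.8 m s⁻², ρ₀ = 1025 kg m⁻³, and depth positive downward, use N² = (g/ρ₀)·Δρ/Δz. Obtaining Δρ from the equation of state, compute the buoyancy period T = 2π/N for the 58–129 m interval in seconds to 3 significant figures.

808 s

ΔT = -2.8 K, ΔS = -0.12 psu (deep − shallow).
Δρ/ρ₀ = −αΔT + βΔS = 5.32 × 10⁻⁴ − 9.36 × 10⁻⁵ = 4.384 × 10⁻⁴, so Δρ ≈ 0.4494 kg m⁻³.
N² = (g/ρ₀)·Δρ/Δz = g·(Δρ/ρ₀)/Δz = 9.8 × 4.384 × 10⁻⁴ / 71 = 6.0512 × 10⁻⁵ s⁻².
N = √(6.0512 × 10⁻⁵) = 7.7789 × 10⁻³ rad s⁻¹ → T = 2π/N = 807.72 s ≈ 808 s.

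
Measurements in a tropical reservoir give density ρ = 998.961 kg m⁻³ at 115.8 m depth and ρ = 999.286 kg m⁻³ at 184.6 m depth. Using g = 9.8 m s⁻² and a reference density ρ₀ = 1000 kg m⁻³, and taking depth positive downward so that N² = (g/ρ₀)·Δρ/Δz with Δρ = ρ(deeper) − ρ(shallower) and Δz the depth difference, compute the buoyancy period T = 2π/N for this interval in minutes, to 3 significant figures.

15.4 min

Δρ = 999.286 − 998.961 = 0.325 kg m⁻³ over Δz = 184.6 − 115.8 = 68.8 m.
N² = (9.8/1000) × (0.325/68.8) = 4.6294 × 10⁻⁵ s⁻².
N = √(4.6294 × 10⁻⁵) = 6.8040 × 10⁻³ rad s⁻¹, so T = 2π/N = 923.45 s = 15.391 min ≈ 15.4 min.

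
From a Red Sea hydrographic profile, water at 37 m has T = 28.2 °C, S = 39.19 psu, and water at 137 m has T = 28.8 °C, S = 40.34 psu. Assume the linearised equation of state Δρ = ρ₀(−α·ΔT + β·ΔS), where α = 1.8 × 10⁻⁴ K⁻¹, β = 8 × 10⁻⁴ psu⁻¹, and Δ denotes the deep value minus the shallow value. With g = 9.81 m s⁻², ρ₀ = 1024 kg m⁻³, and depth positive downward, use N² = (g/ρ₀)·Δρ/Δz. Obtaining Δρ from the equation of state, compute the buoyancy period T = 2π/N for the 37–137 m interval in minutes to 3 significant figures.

11.7 min

ΔT = +0.6 K, ΔS = +1.15 psu (deep − shallow).
Δρ/ρ₀ = −αΔT + βΔS = -1.08 × 10⁻⁴ + 9.20 × 10⁻⁴ = 8.12 × 10⁻⁴, so Δρ ≈ 0.8315 kg m⁻³.
N² = (g/ρ₀)·Δρ/Δz = g·(Δρ/ρ₀)/Δz = 9.81 × 8.12 × 10⁻⁴ / 100 = 7.9657 × 10⁻⁵ s⁻².
N = √(7.9657 × 10⁻⁵) = 8.9251 × 10⁻³ rad s⁻¹ → T = 2π/N = 703.99 s = 11.733 min ≈ 11.7 min.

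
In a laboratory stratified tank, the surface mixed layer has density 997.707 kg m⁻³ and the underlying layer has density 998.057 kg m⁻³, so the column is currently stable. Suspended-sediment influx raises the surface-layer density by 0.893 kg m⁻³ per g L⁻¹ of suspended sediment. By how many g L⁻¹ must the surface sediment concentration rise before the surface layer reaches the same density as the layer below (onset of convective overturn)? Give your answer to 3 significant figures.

Density deficit of the surface layer: 998.057 − 997.707 = 0.35 kg m⁻³.
Required change = 0.35 / 0.893 = 0.392 g L⁻¹.

0.392 g L⁻¹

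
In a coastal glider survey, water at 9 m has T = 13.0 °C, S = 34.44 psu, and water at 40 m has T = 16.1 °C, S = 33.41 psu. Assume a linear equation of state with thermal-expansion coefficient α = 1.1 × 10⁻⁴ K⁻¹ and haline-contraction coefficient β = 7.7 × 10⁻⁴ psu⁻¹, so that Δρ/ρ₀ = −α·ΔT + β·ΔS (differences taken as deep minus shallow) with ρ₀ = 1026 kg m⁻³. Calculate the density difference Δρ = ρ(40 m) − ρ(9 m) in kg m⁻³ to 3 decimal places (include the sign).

ΔT = +3.1 K, ΔS = -1.03 psu (deep − shallow).
Δρ/ρ₀ = −(1.1 × 10⁻⁴)(+3.1) + (7.7 × 10⁻⁴)(-1.03) = -1.1341 × 10⁻³.
Δρ = 1026 × (-1.1341 × 10⁻³) = -1.164 kg m⁻³.
Negative Δρ: lighter below, statically unstable.

-1.164 kg m⁻³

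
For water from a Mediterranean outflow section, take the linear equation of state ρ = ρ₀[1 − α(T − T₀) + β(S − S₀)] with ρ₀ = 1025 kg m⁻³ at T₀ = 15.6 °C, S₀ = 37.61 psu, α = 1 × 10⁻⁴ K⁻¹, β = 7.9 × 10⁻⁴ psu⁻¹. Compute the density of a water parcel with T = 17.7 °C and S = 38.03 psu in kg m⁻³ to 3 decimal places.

1025.125 kg m⁻³

T − T₀ = +2.1 K, S − S₀ = +0.42 psu.
Bracket = 1 − α·(+2.1) + β·(+0.42) = 1 + (1.218 × 10⁻⁴) = 1.0001218.
ρ = 1025 × 1.0001218 = 1025.125 kg m⁻³.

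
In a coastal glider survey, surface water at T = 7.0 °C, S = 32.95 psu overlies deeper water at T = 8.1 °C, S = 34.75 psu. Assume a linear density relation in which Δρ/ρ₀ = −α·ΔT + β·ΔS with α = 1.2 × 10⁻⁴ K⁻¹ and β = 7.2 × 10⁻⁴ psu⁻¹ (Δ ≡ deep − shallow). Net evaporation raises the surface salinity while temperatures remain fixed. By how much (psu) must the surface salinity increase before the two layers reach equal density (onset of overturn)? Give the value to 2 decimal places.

1.62 psu

Neutral buoyancy requires −α(T_deep − T_surf) + β(S_deep − S_surf′) = 0.
S_surf′ = S_deep − (α/β)·ΔT = 34.75 − (1.2 × 10⁻⁴/7.2 × 10⁻⁴)·(+1.1) = 34.5667 psu.
Increase required: 34.5667 − 32.95 = 1.6167 psu.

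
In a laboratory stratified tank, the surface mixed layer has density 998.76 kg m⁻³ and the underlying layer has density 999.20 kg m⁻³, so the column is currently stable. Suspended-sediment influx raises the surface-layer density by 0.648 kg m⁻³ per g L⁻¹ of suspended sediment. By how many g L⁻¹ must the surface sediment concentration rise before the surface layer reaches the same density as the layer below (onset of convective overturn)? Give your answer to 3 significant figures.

Density deficit of the surface layer: 999.20 − 998.76 = 0.44 kg m⁻³.
Required change = 0.44 / 0.648 = 0.679 g L⁻¹.

0.679 g L⁻¹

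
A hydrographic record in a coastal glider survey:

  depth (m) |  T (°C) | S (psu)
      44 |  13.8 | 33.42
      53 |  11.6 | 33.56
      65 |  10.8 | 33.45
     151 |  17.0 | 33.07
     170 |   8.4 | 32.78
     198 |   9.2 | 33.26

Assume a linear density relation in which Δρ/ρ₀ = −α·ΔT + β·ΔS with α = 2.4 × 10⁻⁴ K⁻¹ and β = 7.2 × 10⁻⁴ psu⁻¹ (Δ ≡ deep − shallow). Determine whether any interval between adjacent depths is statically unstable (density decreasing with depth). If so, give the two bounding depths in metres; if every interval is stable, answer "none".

65–151 m

Evaluate Δρ/ρ₀ = −αΔT + βΔS across each adjacent pair:
  44–53 m: −αΔT+βΔS = −(2.4 × 10⁻⁴)(-2.2)+(7.2 × 10⁻⁴)(+0.14) = 6.3 × 10⁻⁴ → stable
  53–65 m: −αΔT+βΔS = −(2.4 × 10⁻⁴)(-0.8)+(7.2 × 10⁻⁴)(-0.11) = 1.1 × 10⁻⁴ → stable
  65–151 m: −αΔT+βΔS = −(2.4 × 10⁻⁴)(+6.2)+(7.2 × 10⁻⁴)(-0.38) = -1.8 × 10⁻³ → UNSTABLE
  151–170 m: −αΔT+βΔS = −(2.4 × 10⁻⁴)(-8.6)+(7.2 × 10⁻⁴)(-0.29) = 1.9 × 10⁻³ → stable
  170–198 m: −αΔT+βΔS = −(2.4 × 10⁻⁴)(+0.8)+(7.2 × 10⁻⁴)(+0.48) = 1.5 × 10⁻⁴ → stable
The 65–151 m interval has Δρ < 0: lighter water underlies denser water.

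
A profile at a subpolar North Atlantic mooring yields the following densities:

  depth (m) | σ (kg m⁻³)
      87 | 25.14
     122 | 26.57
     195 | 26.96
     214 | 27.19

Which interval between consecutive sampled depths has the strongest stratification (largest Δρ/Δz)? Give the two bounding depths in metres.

Compute the density gradient over each adjacent pair:
  87–122 m: Δρ/Δz = 1.43/35 = 0.041 kg m⁻⁴
  122–195 m: Δρ/Δz = 0.39/73 = 5.3 × 10⁻³ kg m⁻⁴
  195–214 m: Δρ/Δz = 0.23/19 = 0.012 kg m⁻⁴
The largest gradient is in the 87–122 m interval — the pycnocline.

87–122 m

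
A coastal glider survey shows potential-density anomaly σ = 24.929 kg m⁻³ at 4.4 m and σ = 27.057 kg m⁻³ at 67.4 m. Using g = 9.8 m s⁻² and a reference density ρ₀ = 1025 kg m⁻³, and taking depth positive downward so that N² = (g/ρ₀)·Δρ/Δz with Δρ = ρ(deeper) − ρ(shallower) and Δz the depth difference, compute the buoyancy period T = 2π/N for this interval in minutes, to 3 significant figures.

Δρ = 1027.057 − 1024.929 = 2.128 kg m⁻³ over Δz = 67.4 − 4.4 = 63 m.
N² = (9.8/1025) × (2.128/63) = 3.2295 × 10⁻⁴ s⁻².
N = √(3.2295 × 10⁻⁴) = 0.017971 rad s⁻¹, so T = 2π/N = 349.63 s = 5.8272 min ≈ 5.83 min.

5.83 min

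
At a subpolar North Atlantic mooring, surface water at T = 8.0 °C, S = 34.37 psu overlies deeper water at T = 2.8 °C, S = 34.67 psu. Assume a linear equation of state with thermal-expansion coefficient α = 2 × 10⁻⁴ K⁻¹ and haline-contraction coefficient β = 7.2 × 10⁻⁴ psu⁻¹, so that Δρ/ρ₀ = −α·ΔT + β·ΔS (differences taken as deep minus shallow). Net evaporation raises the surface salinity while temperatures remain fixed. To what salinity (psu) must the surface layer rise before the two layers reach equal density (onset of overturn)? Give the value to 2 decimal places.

Neutral buoyancy requires −α(T_deep − T_surf) + β(S_deep − S_surf′) = 0.
S_surf′ = S_deep − (α/β)·ΔT = 34.67 − (2 × 10⁻⁴/7.2 × 10⁻⁴)·(-5.2) = 36.1144 psu.
Increase required: 36.1144 − 34.37 = 1.7444 psu.

36.11 psu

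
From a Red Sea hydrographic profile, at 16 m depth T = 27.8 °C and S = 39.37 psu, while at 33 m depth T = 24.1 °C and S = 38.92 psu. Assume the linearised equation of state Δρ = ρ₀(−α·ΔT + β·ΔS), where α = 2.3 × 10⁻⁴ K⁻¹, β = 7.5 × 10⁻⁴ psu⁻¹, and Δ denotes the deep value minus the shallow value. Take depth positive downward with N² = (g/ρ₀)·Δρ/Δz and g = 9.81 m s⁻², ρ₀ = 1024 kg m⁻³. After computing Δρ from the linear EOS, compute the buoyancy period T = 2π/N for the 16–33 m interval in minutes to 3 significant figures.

6.08 min

ΔT = -3.7 K, ΔS = -0.45 psu (deep − shallow).
Δρ/ρ₀ = −αΔT + βΔS = 8.51 × 10⁻⁴ − 3.375 × 10⁻⁴ = 5.135 × 10⁻⁴, so Δρ ≈ 0.5258 kg m⁻³.
N² = (g/ρ₀)·Δρ/Δz = g·(Δρ/ρ₀)/Δz = 9.81 × 5.135 × 10⁻⁴ / 17 = 2.9632 × 10⁻⁴ s⁻².
N = √(2.9632 × 10⁻⁴) = 0.017214 rad s⁻¹ → T = 2π/N = 365.00 s = 6.0833 min ≈ 6.08 min.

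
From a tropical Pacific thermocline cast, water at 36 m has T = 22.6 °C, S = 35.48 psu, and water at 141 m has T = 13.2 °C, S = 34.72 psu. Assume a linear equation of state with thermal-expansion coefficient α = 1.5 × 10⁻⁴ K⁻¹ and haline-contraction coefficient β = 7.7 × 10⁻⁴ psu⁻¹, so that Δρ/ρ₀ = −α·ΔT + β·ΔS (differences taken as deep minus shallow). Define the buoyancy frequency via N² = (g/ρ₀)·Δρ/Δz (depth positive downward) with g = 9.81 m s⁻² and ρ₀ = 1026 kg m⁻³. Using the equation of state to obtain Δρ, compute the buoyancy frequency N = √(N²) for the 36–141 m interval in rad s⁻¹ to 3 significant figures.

ΔT = -9.4 K, ΔS = -0.76 psu (deep − shallow).
Δρ/ρ₀ = −αΔT + βΔS = 1.41 × 10⁻³ − 5.852 × 10⁻⁴ = 8.248 × 10⁻⁴, so Δρ ≈ 0.8462 kg m⁻³.
N² = (g/ρ₀)·Δρ/Δz = g·(Δρ/ρ₀)/Δz = 9.81 × 8.248 × 10⁻⁴ / 105 = 7.7060 × 10⁻⁵ s⁻².
N = √(7.7060 × 10⁻⁵) = 8.7784 × 10⁻³ rad s⁻¹ ≈ 8.78 × 10⁻³ rad s⁻¹.

8.78 × 10⁻³ rad s⁻¹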